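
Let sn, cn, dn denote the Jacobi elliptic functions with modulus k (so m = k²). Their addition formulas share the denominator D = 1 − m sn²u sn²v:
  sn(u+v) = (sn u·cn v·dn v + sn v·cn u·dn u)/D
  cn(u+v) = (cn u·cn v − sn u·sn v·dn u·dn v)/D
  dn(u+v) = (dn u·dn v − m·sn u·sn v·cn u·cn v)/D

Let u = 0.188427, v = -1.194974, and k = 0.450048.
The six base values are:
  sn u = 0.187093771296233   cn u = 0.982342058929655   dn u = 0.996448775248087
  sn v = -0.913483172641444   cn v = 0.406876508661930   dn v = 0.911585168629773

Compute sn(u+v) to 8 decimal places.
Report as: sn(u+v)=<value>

m = k² = 0.202543202304
D = 1 − m·sn²u·sn²v = 0.9940838737428153
sn(u+v) = (sn u·cn v·dn v + sn v·cn u·dn u)/D = -0.824772674147446/0.9940838737428153 = -0.8296811727184574

sn(u+v)=-0.82968117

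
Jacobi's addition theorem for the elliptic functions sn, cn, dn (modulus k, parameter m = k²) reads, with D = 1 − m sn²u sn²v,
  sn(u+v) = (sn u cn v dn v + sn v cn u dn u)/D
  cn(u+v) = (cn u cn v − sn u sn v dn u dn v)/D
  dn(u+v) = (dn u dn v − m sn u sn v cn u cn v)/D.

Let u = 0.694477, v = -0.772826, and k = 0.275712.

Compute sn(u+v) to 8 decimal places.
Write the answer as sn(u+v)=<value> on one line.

sn u = 0.6370220136881253, cn u = 0.7708456097538118, dn u = 0.9844554243654159
sn v = -0.6944422157621422, cn v = 0.719548475759185, dn v = 0.9814992363002272
m = k² = 0.076017106944
D = 1 − m·sn²u·sn²v = 0.9851237849923824
sn(u+v) = (sn u·cn v·dn v + sn v·cn u·dn u)/D = -0.07709854483309865/0.9851237849923824 = -0.07826279905899828

sn(u+v)=-0.07826280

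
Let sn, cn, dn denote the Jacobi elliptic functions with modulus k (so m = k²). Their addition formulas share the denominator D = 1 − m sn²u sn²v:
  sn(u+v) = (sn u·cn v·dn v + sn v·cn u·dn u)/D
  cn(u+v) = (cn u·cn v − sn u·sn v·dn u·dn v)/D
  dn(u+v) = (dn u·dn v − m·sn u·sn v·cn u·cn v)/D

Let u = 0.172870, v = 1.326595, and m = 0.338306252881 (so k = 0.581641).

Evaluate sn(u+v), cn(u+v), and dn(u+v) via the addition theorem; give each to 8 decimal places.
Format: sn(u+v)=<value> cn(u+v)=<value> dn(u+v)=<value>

sn(u+v)=0.98127329 cn(u+v)=0.19262069 dn(u+v)=0.82112474

sn u = 0.1717251770008305, cn u = 0.9851448947155101, dn u = 0.9949992489624887
sn v = 0.9437672961109289, cn v = 0.3306104819745833, dn v = 0.8358658587681538
m = k² = 0.338306252881
D = 1 − m·sn²u·sn²v = 0.991113969122334
sn(u+v) = (sn u·cn v·dn v + sn v·cn u·dn u)/D = 0.9725536658621095/0.991113969122334 = 0.9812732906220055
cn(u+v) = (cn u·cn v − sn u·sn v·dn u·dn v)/D = 0.190909053760159/0.991113969122334 = 0.1926206871337064
dn(u+v) = (dn u·dn v − m·sn u·sn v·cn u·cn v)/D = 0.8138281964258144/0.991113969122334 = 0.8211247361859784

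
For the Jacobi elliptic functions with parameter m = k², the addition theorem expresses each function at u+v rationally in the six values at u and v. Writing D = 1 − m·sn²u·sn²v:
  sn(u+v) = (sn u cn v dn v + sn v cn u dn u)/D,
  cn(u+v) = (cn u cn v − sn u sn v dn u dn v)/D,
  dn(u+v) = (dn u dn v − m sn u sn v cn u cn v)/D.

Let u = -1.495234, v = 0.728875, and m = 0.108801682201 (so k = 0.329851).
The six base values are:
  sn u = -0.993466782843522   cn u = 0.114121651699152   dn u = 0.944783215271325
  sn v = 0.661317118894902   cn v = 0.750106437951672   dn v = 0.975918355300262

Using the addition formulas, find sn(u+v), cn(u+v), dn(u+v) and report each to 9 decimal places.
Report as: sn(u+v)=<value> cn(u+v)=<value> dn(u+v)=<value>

sn(u+v)=-0.688280872 cn(u+v)=0.725444306 dn(u+v)=0.973887734

m = k² = 0.108801682201
D = 1 − m·sn²u·sn²v = 0.9530363501120795
sn(u+v) = (sn u·cn v·dn v + sn v·cn u·dn u)/D = -0.6559566897565359/0.9530363501120795 = -0.6882808716366314
cn(u+v) = (cn u·cn v − sn u·sn v·dn u·dn v)/D = 0.6913747940145069/0.9530363501120795 = 0.7254443064351108
dn(u+v) = (dn u·dn v − m·sn u·sn v·cn u·cn v)/D = 0.9281504113889591/0.9530363501120795 = 0.973887733956639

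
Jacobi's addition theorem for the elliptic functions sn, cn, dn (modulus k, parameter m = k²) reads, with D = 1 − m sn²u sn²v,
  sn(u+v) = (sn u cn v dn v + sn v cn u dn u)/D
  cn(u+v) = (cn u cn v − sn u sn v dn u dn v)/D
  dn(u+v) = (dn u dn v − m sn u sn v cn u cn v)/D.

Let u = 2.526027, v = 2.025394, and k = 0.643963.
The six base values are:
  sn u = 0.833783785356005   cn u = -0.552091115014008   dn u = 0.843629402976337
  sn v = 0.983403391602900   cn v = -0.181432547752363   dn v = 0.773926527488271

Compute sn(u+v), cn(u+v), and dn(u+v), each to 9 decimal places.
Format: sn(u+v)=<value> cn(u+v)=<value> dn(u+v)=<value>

m = k² = 0.414688345369
D = 1 − m·sn²u·sn²v = 0.7212004145530499
sn(u+v) = (sn u·cn v·dn v + sn v·cn u·dn u)/D = -0.5751063916206681/0.7212004145530499 = -0.7974293691679022
cn(u+v) = (cn u·cn v − sn u·sn v·dn u·dn v)/D = -0.4351811993509666/0.7212004145530499 = -0.6034122978432588
dn(u+v) = (dn u·dn v − m·sn u·sn v·cn u·cn v)/D = 0.618848092668975/0.7212004145530499 = 0.8580806114102059

sn(u+v)=-0.797429369 cn(u+v)=-0.603412298 dn(u+v)=0.858080611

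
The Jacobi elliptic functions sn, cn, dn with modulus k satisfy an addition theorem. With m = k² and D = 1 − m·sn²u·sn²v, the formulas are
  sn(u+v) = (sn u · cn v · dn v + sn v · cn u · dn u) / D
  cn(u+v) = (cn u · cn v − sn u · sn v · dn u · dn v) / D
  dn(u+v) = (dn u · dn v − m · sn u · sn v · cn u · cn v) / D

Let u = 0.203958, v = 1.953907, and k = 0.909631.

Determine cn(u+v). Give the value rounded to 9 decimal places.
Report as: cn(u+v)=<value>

sn u = 0.2014123230326152, cn u = 0.9795065472627559, dn u = 0.9830736334348784
sn v = 0.9877195716669608, cn v = 0.1562371522591075, dn v = 0.4390546827005985
m = k² = 0.827428556161
D = 1 − m·sn²u·sn²v = 0.9672531220622022
cn(u+v) = (cn u·cn v − sn u·sn v·dn u·dn v)/D = 0.06716869521013151/0.9672531220622022 = 0.06944272773907059

cn(u+v)=0.069442728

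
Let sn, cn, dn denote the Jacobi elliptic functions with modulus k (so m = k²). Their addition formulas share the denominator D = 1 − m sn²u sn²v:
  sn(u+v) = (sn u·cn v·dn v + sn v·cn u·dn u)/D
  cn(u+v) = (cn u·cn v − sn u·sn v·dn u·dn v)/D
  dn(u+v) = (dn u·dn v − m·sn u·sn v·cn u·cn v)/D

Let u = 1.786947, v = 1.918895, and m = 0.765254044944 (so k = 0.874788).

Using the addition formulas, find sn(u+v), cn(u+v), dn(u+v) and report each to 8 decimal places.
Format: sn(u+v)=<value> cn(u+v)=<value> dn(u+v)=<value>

sn(u+v)=0.58910411 cn(u+v)=-0.80805714 dn(u+v)=0.85698509

sn u = 0.9807294037149425, cn u = 0.1953710231557722, dn u = 0.5137660722323517
sn v = 0.9915642078108251, cn v = 0.1296164410423729, dn v = 0.4975967702732887
m = k² = 0.765254044944
D = 1 − m·sn²u·sn²v = 0.2763214337389099
sn(u+v) = (sn u·cn v·dn v + sn v·cn u·dn u)/D = 0.1627820926640282/0.2763214337389099 = 0.589104111329407
cn(u+v) = (cn u·cn v − sn u·sn v·dn u·dn v)/D = -0.2232835082388454/0.2763214337389099 = -0.8080571427905267
dn(u+v) = (dn u·dn v − m·sn u·sn v·cn u·cn v)/D = 0.2368033480415703/0.2763214337389099 = 0.8569850873939825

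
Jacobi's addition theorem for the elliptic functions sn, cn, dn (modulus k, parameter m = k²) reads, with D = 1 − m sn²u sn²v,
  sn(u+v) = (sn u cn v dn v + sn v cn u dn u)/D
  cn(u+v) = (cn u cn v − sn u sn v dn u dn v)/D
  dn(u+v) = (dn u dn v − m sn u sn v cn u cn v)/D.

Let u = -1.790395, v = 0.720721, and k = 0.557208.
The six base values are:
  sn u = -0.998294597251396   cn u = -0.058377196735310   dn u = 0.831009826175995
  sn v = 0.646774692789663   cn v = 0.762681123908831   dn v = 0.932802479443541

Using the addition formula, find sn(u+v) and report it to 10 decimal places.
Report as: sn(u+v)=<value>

sn(u+v)=-0.8518554627

m = k² = 0.310480755264
D = 1 − m·sn²u·sn²v = 0.8705630817442849
sn(u+v) = (sn u·cn v·dn v + sn v·cn u·dn u)/D = -0.741593916782574/0.8705630817442849 = -0.8518554626698566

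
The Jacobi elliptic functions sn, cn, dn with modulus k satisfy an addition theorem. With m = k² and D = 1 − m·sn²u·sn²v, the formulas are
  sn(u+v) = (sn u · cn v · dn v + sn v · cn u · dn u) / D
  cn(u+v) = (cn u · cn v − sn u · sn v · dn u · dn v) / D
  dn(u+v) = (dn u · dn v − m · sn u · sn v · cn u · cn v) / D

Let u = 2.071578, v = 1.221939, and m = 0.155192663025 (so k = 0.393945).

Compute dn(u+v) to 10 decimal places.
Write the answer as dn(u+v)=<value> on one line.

sn u = 0.9208020925681227, cn u = -0.3900301351462042, dn u = 0.9318882921411973
sn v = 0.9272437877071475, cn v = 0.3744582195098706, dn v = 0.9308964982736851
m = k² = 0.155192663025
D = 1 − m·sn²u·sn²v = 0.8868663900021822
dn(u+v) = (dn u·dn v − m·sn u·sn v·cn u·cn v)/D = 0.8868438639334083/0.8868663900021822 = 0.9999746003805897

dn(u+v)=0.9999746004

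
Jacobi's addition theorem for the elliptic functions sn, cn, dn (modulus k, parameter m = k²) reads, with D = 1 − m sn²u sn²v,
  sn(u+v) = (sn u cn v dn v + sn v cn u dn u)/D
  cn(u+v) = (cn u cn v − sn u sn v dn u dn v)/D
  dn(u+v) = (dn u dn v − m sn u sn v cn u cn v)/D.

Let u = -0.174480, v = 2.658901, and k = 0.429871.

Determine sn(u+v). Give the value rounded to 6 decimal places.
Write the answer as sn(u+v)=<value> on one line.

sn u = -0.1734359678041717, cn u = 0.9848451477627487, dn u = 0.9972168962268412
sn v = 0.5952520799008285, cn v = -0.8035390229315174, dn v = 0.9667081272449644
m = k² = 0.184789076641
D = 1 − m·sn²u·sn²v = 0.9980304977797707
sn(u+v) = (sn u·cn v·dn v + sn v·cn u·dn u)/D = 0.7193225077629976/0.9980304977797707 = 0.7207420107533889

sn(u+v)=0.720742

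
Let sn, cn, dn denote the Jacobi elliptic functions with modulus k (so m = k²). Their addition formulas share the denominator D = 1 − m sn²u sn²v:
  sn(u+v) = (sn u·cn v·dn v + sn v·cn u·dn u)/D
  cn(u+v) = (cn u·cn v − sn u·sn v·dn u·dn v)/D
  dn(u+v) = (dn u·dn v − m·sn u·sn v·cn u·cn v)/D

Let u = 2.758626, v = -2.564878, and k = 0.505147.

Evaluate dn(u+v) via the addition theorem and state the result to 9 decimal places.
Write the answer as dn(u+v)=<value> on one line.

sn u = 0.5722222478388286, cn u = -0.8200985910719992, dn u = 0.9573120836317098
sn v = -0.712017408097587, cn v = -0.7021618122384571, dn v = 0.933078241019121
m = k² = 0.255173491609
D = 1 − m·sn²u·sn²v = 0.9576409454662659
dn(u+v) = (dn u·dn v − m·sn u·sn v·cn u·cn v)/D = 0.9531149964065113/0.9576409454662659 = 0.9952738559465511

dn(u+v)=0.995273856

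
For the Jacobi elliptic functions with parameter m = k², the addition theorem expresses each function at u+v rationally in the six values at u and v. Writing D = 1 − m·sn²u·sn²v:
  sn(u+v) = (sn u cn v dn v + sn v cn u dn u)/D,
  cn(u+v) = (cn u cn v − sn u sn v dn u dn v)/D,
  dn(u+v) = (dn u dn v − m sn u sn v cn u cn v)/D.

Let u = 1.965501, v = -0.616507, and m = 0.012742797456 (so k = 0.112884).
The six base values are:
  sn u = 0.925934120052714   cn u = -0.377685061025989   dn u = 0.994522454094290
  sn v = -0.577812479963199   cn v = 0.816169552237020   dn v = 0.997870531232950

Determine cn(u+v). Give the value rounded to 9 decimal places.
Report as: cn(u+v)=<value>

m = k² = 0.012742797456
D = 1 − m·sn²u·sn²v = 0.996352470681399
cn(u+v) = (cn u·cn v − sn u·sn v·dn u·dn v)/D = 0.222697606847044/0.996352470681399 = 0.2235128766175916

cn(u+v)=0.223512877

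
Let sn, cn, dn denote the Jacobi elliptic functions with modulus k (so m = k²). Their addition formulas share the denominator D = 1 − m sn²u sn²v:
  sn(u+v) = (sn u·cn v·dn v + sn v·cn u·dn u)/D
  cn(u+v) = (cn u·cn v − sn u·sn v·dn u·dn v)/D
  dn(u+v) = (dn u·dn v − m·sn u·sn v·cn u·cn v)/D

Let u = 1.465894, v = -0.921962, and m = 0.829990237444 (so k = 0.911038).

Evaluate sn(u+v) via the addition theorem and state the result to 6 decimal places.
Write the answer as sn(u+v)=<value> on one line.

sn u = 0.9234136795232399, cn u = 0.383806170441997, dn u = 0.5406230488344
sn v = -0.7391539542289242, cn v = 0.673536511220992, dn v = 0.7392807465876004
m = k² = 0.829990237444
D = 1 − m·sn²u·sn²v = 0.6133345204643328
sn(u+v) = (sn u·cn v·dn v + sn v·cn u·dn u)/D = 0.3064273990277125/0.6133345204643328 = 0.4996089227062056

sn(u+v)=0.499609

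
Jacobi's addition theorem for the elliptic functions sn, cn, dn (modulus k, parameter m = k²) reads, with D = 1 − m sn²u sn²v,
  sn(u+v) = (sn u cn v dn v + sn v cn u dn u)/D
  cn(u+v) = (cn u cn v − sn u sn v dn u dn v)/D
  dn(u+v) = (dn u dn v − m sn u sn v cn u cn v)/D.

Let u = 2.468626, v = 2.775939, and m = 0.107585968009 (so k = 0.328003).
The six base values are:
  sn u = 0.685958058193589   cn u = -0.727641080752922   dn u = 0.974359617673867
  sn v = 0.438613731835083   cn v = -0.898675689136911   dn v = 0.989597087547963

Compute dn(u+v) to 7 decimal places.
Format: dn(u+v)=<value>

m = k² = 0.107585968009
D = 1 − m·sn²u·sn²v = 0.9902609811888421
dn(u+v) = (dn u·dn v − m·sn u·sn v·cn u·cn v)/D = 0.9430566196200829/0.9902609811888421 = 0.9523313929706805

dn(u+v)=0.9523314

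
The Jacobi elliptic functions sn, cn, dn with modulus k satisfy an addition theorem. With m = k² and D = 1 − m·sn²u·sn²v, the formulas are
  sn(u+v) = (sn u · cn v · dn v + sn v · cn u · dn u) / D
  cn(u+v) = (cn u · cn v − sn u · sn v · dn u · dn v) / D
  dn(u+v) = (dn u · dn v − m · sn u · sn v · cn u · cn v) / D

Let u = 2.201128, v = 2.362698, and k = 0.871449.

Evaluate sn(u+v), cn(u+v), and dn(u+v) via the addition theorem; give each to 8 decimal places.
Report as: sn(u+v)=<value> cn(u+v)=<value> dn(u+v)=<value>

sn u = 0.9999098165262243, cn u = -0.0134297734341473, dn u = 0.4906257321990313
sn v = 0.9956697542521462, cn v = -0.09296096206188311, dn v = 0.4971311496754218
m = k² = 0.759423359601
D = 1 − m·sn²u·sn²v = 0.247275165026512
sn(u+v) = (sn u·cn v·dn v + sn v·cn u·dn u)/D = -0.0527700826926109/0.247275165026512 = -0.2134063187742816
cn(u+v) = (cn u·cn v − sn u·sn v·dn u·dn v)/D = -0.241578818631733/0.247275165026512 = -0.9769635321275865
dn(u+v) = (dn u·dn v − m·sn u·sn v·cn u·cn v)/D = 0.2429614269014751/0.247275165026512 = 0.9825549075072932

sn(u+v)=-0.21340632 cn(u+v)=-0.97696353 dn(u+v)=0.98255491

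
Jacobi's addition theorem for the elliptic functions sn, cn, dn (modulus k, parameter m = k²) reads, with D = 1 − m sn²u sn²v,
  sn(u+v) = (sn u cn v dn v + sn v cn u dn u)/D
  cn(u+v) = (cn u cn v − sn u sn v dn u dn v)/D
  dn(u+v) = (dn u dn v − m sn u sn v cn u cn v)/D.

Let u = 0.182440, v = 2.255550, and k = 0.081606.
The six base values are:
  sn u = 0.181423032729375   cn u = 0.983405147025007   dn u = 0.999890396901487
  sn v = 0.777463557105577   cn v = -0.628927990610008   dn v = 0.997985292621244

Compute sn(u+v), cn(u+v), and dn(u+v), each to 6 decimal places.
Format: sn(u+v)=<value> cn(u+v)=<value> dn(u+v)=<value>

sn(u+v)=0.650692 cn(u+v)=-0.759342 dn(u+v)=0.998589

m = k² = 0.006659539236
D = 1 − m·sn²u·sn²v = 0.9998675081668537
sn(u+v) = (sn u·cn v·dn v + sn v·cn u·dn u)/D = 0.6506057241183171/0.9998675081668537 = 0.6506919354856631
cn(u+v) = (cn u·cn v − sn u·sn v·dn u·dn v)/D = -0.7592412170267586/0.9998675081668537 = -0.7593418236169543
dn(u+v) = (dn u·dn v − m·sn u·sn v·cn u·cn v)/D = 0.9984568754435993/0.9998675081668537 = 0.9985891803546646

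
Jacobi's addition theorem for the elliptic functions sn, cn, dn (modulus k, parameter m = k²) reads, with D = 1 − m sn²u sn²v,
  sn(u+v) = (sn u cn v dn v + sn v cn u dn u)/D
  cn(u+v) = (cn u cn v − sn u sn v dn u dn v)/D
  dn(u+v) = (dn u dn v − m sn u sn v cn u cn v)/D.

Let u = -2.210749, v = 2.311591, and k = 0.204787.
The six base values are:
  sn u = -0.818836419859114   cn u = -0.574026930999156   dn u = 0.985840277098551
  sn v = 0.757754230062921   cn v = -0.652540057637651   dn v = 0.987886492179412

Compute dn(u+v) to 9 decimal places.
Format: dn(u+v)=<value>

dn(u+v)=0.999787495

m = k² = 0.041937715369
D = 1 − m·sn²u·sn²v = 0.983854339794803
dn(u+v) = (dn u·dn v − m·sn u·sn v·cn u·cn v)/D = 0.9836452655227931/0.983854339794803 = 0.9997874946894543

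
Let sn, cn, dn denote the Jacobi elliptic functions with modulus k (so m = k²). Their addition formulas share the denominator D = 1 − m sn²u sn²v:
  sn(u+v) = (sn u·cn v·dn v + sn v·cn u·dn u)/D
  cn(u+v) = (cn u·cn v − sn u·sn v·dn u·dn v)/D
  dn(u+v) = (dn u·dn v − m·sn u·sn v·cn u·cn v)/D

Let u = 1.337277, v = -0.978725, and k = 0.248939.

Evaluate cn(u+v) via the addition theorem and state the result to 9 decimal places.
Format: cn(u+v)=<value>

sn u = 0.9687222499111549, cn u = 0.2481475418517579, dn u = 0.9704871725323067
sn v = -0.825305644437177, cn v = 0.5646862786186114, dn v = 0.9786674534627976
m = k² = 0.061970625721
D = 1 − m·sn²u·sn²v = 0.9603891591424814
cn(u+v) = (cn u·cn v − sn u·sn v·dn u·dn v)/D = 0.8994703331056364/0.9603891591424814 = 0.9365686029908556

cn(u+v)=0.936568603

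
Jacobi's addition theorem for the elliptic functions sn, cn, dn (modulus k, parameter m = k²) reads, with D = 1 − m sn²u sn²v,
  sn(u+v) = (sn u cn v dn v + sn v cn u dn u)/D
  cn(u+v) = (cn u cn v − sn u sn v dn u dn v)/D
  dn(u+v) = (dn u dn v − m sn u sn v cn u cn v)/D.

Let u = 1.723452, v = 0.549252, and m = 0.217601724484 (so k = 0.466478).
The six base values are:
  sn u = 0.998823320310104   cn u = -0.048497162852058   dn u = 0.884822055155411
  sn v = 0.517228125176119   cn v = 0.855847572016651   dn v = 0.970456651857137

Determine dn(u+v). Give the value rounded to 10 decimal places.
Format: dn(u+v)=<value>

m = k² = 0.217601724484
D = 1 − m·sn²u·sn²v = 0.9419230307289565
dn(u+v) = (dn u·dn v − m·sn u·sn v·cn u·cn v)/D = 0.8633474615963215/0.9419230307289565 = 0.9165796285161165

dn(u+v)=0.9165796285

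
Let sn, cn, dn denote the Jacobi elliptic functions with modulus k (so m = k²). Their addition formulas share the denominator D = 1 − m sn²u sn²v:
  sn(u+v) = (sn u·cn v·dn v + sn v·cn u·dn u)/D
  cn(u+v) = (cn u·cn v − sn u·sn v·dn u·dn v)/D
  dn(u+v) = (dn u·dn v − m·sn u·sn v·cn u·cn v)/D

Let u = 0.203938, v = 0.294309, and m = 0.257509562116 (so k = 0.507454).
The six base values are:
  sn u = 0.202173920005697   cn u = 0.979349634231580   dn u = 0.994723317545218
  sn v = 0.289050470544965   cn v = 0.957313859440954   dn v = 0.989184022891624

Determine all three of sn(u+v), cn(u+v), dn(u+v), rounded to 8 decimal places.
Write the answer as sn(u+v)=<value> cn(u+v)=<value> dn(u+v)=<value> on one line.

m = k² = 0.257509562116
D = 1 − m·sn²u·sn²v = 0.9991205908390772
sn(u+v) = (sn u·cn v·dn v + sn v·cn u·dn u)/D = 0.473038270857185/0.9991205908390772 = 0.473454631197141
cn(u+v) = (cn u·cn v − sn u·sn v·dn u·dn v)/D = 0.8800436065008775/0.9991205908390772 = 0.8808182061004298
dn(u+v) = (dn u·dn v − m·sn u·sn v·cn u·cn v)/D = 0.969855801087547/0.9991205908390772 = 0.9707094518721177

sn(u+v)=0.47345463 cn(u+v)=0.88081821 dn(u+v)=0.97070945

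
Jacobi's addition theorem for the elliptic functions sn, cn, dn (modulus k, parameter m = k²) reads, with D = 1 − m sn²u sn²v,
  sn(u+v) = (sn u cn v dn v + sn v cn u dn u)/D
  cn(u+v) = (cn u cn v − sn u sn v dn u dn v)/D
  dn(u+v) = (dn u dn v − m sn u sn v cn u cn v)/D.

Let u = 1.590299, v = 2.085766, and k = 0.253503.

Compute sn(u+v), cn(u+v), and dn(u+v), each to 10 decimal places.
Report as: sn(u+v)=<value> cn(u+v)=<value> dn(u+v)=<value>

sn u = 0.9999790680653147, cn u = 0.006470195609464553, dn u = 0.9673359909012783
sn v = 0.8897634256604299, cn v = -0.4564220046809933, dn v = 0.9742298111895584
m = k² = 0.064263771009
D = 1 − m·sn²u·sn²v = 0.9491258548658816
sn(u+v) = (sn u·cn v·dn v + sn v·cn u·dn u)/D = -0.4390817172924095/0.9491258548658816 = -0.4626169596385665
cn(u+v) = (cn u·cn v − sn u·sn v·dn u·dn v)/D = -0.8414553665610786/0.9491258548658816 = -0.8865582601582193
dn(u+v) = (dn u·dn v − m·sn u·sn v·cn u·cn v)/D = 0.9425764154433579/0.9491258548658816 = 0.9930995037286713

sn(u+v)=-0.4626169596 cn(u+v)=-0.8865582602 dn(u+v)=0.9930995037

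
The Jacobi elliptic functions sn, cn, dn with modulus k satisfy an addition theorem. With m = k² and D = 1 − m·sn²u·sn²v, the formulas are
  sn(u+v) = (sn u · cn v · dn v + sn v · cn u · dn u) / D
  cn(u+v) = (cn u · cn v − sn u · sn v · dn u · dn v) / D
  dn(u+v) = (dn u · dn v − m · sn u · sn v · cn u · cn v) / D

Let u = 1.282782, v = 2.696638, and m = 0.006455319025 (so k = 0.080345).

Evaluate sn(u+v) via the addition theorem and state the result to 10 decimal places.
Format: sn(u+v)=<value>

sn(u+v)=-0.7394131772

sn u = 0.9583453002640088, cn u = 0.2856121241507208, dn u = 0.9970312277014662
sn v = 0.4349195886904973, cn v = -0.9004692950752339, dn v = 0.9993892854218146
m = k² = 0.006455319025
D = 1 − m·sn²u·sn²v = 0.9988785506016499
sn(u+v) = (sn u·cn v·dn v + sn v·cn u·dn u)/D = -0.738583962709091/0.9988785506016499 = -0.7394131771717624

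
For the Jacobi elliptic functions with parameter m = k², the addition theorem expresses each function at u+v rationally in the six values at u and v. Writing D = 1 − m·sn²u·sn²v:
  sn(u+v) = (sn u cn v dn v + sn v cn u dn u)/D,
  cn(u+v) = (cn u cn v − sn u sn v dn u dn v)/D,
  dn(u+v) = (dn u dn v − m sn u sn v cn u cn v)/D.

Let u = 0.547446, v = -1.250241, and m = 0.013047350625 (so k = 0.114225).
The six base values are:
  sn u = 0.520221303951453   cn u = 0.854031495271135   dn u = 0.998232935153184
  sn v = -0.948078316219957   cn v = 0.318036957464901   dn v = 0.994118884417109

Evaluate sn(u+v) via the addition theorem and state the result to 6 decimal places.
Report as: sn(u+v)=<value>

m = k² = 0.013047350625
D = 1 − m·sn²u·sn²v = 0.9968261453951139
sn(u+v) = (sn u·cn v·dn v + sn v·cn u·dn u)/D = -0.6437813970303732/0.9968261453951139 = -0.6458311712672788

sn(u+v)=-0.645831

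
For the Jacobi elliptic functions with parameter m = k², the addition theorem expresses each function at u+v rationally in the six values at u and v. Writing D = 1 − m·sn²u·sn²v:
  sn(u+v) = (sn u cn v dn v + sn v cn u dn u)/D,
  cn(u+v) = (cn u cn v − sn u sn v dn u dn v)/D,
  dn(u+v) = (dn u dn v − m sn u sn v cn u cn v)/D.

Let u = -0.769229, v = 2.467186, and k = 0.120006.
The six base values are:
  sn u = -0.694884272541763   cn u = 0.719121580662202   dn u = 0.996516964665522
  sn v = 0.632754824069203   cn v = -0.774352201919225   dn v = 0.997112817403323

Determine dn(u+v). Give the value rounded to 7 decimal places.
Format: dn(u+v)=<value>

m = k² = 0.014401440036
D = 1 − m·sn²u·sn²v = 0.9972157911165416
dn(u+v) = (dn u·dn v − m·sn u·sn v·cn u·cn v)/D = 0.9901137373949289/0.9972157911165416 = 0.9928781174697797

dn(u+v)=0.9928781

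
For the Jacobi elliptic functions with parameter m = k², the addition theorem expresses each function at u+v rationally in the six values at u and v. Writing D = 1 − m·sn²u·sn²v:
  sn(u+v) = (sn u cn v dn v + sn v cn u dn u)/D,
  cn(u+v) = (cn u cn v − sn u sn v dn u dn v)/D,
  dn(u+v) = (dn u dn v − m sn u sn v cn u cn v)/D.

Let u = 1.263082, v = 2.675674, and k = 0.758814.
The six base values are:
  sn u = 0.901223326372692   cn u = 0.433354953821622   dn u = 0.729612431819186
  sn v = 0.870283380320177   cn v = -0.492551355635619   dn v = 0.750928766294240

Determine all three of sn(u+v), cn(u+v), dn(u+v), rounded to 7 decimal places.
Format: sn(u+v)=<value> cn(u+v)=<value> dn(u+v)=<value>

sn(u+v)=-0.0900740 cn(u+v)=-0.9959351 dn(u+v)=0.9976614

m = k² = 0.575798686596
D = 1 − m·sn²u·sn²v = 0.645793197193036
sn(u+v) = (sn u·cn v·dn v + sn v·cn u·dn u)/D = -0.05816914637147731/0.645793197193036 = -0.09007395343325333
cn(u+v) = (cn u·cn v − sn u·sn v·dn u·dn v)/D = -0.6431680992953686/0.645793197193036 = -0.9959350796677985
dn(u+v) = (dn u·dn v − m·sn u·sn v·cn u·cn v)/D = 0.6442829755248997/0.645793197193036 = 0.9976614469234106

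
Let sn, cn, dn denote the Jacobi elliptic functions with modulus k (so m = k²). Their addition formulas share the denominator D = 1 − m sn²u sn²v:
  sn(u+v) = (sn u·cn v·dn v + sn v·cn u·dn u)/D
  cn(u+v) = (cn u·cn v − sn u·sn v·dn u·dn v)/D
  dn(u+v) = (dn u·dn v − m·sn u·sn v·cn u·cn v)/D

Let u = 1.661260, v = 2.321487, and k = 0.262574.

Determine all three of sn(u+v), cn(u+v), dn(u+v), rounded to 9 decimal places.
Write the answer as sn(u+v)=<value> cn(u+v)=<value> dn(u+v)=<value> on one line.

sn(u+v)=-0.703205031 cn(u+v)=-0.710987120 dn(u+v)=0.982805591

sn u = 0.9981943529043398, cn u = -0.06006691127306561, dn u = 0.9650407508478398
sn v = 0.7642239054559635, cn v = -0.6449510232022541, dn v = 0.9796598523153359
m = k² = 0.068945105476
D = 1 − m·sn²u·sn²v = 0.9598787093988509
sn(u+v) = (sn u·cn v·dn v + sn v·cn u·dn u)/D = -0.6749915376368661/0.9598787093988509 = -0.7032050310393874
cn(u+v) = (cn u·cn v − sn u·sn v·dn u·dn v)/D = -0.682461398817415/0.9598787093988509 = -0.7109871196589247
dn(u+v) = (dn u·dn v − m·sn u·sn v·cn u·cn v)/D = 0.9433741626267726/0.9598787093988509 = 0.9828055913622517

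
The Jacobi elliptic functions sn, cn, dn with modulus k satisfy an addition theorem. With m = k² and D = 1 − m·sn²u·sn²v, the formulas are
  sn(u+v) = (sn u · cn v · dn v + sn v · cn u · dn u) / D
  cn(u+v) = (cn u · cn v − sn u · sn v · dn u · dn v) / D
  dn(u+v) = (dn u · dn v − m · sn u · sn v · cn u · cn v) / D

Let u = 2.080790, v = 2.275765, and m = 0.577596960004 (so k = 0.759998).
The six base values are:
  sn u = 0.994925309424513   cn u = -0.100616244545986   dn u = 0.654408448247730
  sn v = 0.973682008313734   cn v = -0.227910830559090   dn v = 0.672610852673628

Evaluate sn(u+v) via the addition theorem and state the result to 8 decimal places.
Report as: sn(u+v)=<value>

sn(u+v)=-0.47304090

m = k² = 0.577596960004
D = 1 − m·sn²u·sn²v = 0.4579490039382551
sn(u+v) = (sn u·cn v·dn v + sn v·cn u·dn u)/D = -0.2166286073184407/0.4579490039382551 = -0.4730408963781666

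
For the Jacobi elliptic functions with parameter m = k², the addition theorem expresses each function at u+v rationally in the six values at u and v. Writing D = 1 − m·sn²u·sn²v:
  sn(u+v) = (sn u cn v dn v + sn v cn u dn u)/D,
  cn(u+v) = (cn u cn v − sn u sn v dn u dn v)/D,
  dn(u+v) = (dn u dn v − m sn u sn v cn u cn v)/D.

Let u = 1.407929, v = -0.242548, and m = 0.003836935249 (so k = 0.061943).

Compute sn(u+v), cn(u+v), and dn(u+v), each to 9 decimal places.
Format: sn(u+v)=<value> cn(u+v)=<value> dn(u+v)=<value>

sn u = 0.9865715797260653, cn u = 0.1633294770603762, dn u = 0.9981309637635382
sn v = -0.2401680672426366, cn v = 0.9707313219820078, dn v = 0.9998893353201523
m = k² = 0.003836935249
D = 1 − m·sn²u·sn²v = 0.9997845868569423
sn(u+v) = (sn u·cn v·dn v + sn v·cn u·dn u)/D = 0.9184367416704492/0.9997845868569423 = 0.9186346276429114
cn(u+v) = (cn u·cn v − sn u·sn v·dn u·dn v)/D = 0.3950230014397584/0.9997845868569423 = 0.3951081129202101
dn(u+v) = (dn u·dn v − m·sn u·sn v·cn u·cn v)/D = 0.9981646483862061/0.9997845868569423 = 0.9983797124980403

sn(u+v)=0.918634628 cn(u+v)=0.395108113 dn(u+v)=0.998379712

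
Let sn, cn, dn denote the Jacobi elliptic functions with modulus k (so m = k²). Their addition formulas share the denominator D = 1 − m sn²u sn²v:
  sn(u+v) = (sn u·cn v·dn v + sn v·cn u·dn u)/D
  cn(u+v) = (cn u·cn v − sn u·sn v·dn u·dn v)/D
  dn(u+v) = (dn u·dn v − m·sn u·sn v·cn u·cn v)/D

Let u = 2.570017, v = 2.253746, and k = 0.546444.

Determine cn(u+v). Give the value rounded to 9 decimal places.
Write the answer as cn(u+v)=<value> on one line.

cn(u+v)=-0.262375329

sn u = 0.7374593863191078, cn u = -0.6753914816829162, dn u = 0.9152086715884069
sn v = 0.8964261588521587, cn v = -0.4431931201243589, dn v = 0.8718085882055847
m = k² = 0.298601045136
D = 1 − m·sn²u·sn²v = 0.8695041858026764
cn(u+v) = (cn u·cn v − sn u·sn v·dn u·dn v)/D = -0.2281364468373687/0.8695041858026764 = -0.2623753290235931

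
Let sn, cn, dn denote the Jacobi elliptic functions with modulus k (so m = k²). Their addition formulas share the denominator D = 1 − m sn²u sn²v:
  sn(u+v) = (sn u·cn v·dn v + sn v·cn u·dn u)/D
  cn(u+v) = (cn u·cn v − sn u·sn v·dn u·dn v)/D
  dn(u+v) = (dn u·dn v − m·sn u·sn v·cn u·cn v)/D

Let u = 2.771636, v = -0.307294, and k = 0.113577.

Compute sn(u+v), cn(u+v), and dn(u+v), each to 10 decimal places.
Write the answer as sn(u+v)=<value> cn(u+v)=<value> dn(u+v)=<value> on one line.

sn(u+v)=0.6340821878 cn(u+v)=-0.7732656588 dn(u+v)=0.9974033937

sn u = 0.370964594544606, cn u = -0.9286470102220521, dn u = 0.9991120089636804
sn v = -0.3024221595599164, cn v = 0.953174085572576, dn v = 0.9994099264294524
m = k² = 0.012899734929
D = 1 − m·sn²u·sn²v = 0.9998376422849744
sn(u+v) = (sn u·cn v·dn v + sn v·cn u·dn u)/D = 0.6339792396541799/0.9998376422849744 = 0.6340821877893278
cn(u+v) = (cn u·cn v − sn u·sn v·dn u·dn v)/D = -0.7731401131861445/0.9998376422849744 = -0.7732656588316202
dn(u+v) = (dn u·dn v − m·sn u·sn v·cn u·cn v)/D = 0.9972414575444838/0.9998376422849744 = 0.9974033936804405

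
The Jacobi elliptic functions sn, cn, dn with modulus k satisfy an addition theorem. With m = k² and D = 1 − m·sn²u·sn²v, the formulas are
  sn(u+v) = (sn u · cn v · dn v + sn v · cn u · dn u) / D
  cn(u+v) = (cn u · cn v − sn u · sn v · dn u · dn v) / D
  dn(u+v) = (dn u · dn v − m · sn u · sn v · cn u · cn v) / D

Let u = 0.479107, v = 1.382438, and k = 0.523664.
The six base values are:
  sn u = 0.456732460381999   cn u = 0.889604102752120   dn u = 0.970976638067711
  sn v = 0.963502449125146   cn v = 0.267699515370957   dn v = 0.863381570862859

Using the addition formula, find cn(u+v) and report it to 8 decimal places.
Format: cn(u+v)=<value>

cn(u+v)=-0.13810228

m = k² = 0.274223984896
D = 1 − m·sn²u·sn²v = 0.9468950700671126
cn(u+v) = (cn u·cn v − sn u·sn v·dn u·dn v)/D = -0.1307683639782051/0.9468950700671126 = -0.1381022756501803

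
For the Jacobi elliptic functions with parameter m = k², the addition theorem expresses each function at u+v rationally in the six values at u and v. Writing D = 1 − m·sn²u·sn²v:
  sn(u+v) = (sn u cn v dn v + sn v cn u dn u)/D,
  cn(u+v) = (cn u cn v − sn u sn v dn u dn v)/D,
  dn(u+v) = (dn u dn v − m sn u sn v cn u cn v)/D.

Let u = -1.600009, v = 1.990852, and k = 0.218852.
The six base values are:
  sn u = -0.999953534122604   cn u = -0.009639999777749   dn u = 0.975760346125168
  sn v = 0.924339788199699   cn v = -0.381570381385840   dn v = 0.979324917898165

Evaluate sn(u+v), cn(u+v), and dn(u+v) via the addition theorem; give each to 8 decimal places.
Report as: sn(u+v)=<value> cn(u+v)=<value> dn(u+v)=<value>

m = k² = 0.047896197904
D = 1 − m·sn²u·sn²v = 0.9590810977466964
sn(u+v) = (sn u·cn v·dn v + sn v·cn u·dn u)/D = 0.3649693743537058/0.9590810977466964 = 0.3805406812950224
cn(u+v) = (cn u·cn v − sn u·sn v·dn u·dn v)/D = 0.8869238455689827/0.9590810977466964 = 0.9247641806858223
dn(u+v) = (dn u·dn v − m·sn u·sn v·cn u·cn v)/D = 0.9557492620171339/0.9590810977466964 = 0.9965260125161569

sn(u+v)=0.38054068 cn(u+v)=0.92476418 dn(u+v)=0.99652601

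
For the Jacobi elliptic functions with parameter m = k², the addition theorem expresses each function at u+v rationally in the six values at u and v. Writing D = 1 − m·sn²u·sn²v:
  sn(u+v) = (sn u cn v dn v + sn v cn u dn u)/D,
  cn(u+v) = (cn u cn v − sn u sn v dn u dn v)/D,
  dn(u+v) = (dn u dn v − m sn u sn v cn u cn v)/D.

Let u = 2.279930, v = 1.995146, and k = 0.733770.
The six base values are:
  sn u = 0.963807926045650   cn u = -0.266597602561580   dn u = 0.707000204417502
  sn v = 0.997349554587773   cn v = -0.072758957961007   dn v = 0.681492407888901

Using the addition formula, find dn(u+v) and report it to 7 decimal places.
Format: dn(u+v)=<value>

m = k² = 0.5384184129
D = 1 − m·sn²u·sn²v = 0.5024970198717628
dn(u+v) = (dn u·dn v − m·sn u·sn v·cn u·cn v)/D = 0.4717760393485697/0.5024970198717628 = 0.9388633577746729

dn(u+v)=0.9388634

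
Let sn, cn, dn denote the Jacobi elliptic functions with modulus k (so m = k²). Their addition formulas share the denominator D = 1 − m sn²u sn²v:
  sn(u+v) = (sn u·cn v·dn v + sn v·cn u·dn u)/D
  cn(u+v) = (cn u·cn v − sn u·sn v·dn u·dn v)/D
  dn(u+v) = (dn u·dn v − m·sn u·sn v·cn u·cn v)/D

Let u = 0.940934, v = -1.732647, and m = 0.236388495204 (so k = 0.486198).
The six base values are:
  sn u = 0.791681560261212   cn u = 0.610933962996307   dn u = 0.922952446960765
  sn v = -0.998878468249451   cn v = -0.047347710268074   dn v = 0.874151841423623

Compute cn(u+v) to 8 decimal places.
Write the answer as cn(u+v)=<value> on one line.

m = k² = 0.236388495204
D = 1 − m·sn²u·sn²v = 0.8521733625450325
cn(u+v) = (cn u·cn v − sn u·sn v·dn u·dn v)/D = 0.6090864635444493/0.8521733625450325 = 0.7147447811856037

cn(u+v)=0.71474478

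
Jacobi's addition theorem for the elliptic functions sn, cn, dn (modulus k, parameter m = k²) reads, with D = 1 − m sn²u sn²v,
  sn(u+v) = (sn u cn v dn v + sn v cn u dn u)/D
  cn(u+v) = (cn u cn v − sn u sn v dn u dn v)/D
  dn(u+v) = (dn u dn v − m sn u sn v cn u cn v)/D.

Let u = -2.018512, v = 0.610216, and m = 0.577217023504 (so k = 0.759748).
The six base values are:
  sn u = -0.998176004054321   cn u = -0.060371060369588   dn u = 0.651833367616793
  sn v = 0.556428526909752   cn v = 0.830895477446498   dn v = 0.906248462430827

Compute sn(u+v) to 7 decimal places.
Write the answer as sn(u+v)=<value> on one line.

m = k² = 0.577217023504
D = 1 − m·sn²u·sn²v = 0.8219376273018832
sn(u+v) = (sn u·cn v·dn v + sn v·cn u·dn u)/D = -0.773520787974026/0.8219376273018832 = -0.9410942658912067

sn(u+v)=-0.9410943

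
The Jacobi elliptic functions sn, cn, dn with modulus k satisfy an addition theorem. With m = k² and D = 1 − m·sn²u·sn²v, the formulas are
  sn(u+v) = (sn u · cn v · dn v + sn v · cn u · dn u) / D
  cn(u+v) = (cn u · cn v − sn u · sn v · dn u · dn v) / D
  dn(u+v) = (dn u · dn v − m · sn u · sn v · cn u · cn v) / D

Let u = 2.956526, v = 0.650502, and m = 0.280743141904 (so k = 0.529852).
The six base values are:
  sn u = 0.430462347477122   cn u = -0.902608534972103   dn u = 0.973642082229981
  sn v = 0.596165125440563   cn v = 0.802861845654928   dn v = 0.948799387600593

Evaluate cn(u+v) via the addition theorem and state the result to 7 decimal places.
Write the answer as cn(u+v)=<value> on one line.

m = k² = 0.280743141904
D = 1 − m·sn²u·sn²v = 0.9815110337599738
cn(u+v) = (cn u·cn v − sn u·sn v·dn u·dn v)/D = -0.9617393370279185/0.9815110337599738 = -0.9798558589236497

cn(u+v)=-0.9798559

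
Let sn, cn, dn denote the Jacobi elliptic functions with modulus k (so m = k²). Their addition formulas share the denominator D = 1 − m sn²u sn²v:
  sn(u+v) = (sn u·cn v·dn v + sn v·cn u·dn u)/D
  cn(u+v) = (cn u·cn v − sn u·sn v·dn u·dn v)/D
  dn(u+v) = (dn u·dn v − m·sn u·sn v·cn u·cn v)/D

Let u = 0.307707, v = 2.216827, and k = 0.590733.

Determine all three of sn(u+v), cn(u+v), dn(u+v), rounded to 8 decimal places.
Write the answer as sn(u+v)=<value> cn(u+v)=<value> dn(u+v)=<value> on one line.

sn(u+v)=0.79558963 cn(u+v)=-0.60583590 dn(u+v)=0.88267651

sn u = 0.3012915182475107, cn u = 0.9535320765617221, dn u = 0.9840335907852982
sn v = 0.9261966795532064, cn v = -0.3770407282835835, dn v = 0.8370444158085157
m = k² = 0.348965477289
D = 1 − m·sn²u·sn²v = 0.9728254277881062
sn(u+v) = (sn u·cn v·dn v + sn v·cn u·dn u)/D = 0.7739698234573943/0.9728254277881062 = 0.7955896313454245
cn(u+v) = (cn u·cn v − sn u·sn v·dn u·dn v)/D = -0.589372569202573/0.9728254277881062 = -0.6058359006328789
dn(u+v) = (dn u·dn v − m·sn u·sn v·cn u·cn v)/D = 0.8586901488230647/0.9728254277881062 = 0.8826765052548549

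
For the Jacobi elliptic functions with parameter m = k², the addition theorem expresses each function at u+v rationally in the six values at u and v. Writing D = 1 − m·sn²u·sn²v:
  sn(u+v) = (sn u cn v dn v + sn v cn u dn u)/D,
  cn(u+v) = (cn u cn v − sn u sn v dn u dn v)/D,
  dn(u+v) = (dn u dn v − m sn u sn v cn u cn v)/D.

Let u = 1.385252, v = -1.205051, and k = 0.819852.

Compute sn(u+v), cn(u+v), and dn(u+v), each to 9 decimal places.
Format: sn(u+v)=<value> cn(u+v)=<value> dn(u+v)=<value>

sn(u+v)=0.178587226 cn(u+v)=0.983924084 dn(u+v)=0.989223241

sn u = 0.9248429917974055, cn u = 0.3803491034868153, dn u = 0.6519820781868501
sn v = -0.8718692145835687, cn v = 0.4897387800260779, dn v = 0.6993251338639092
m = k² = 0.672157301904
D = 1 − m·sn²u·sn²v = 0.5629716333631887
sn(u+v) = (sn u·cn v·dn v + sn v·cn u·dn u)/D = 0.1005395424531278/0.5629716333631887 = 0.1785872262382125
cn(u+v) = (cn u·cn v − sn u·sn v·dn u·dn v)/D = 0.5539213485459216/0.5629716333631887 = 0.9839240837709694
dn(u+v) = (dn u·dn v − m·sn u·sn v·cn u·cn v)/D = 0.556904623614854/0.5629716333631887 = 0.9892232407659859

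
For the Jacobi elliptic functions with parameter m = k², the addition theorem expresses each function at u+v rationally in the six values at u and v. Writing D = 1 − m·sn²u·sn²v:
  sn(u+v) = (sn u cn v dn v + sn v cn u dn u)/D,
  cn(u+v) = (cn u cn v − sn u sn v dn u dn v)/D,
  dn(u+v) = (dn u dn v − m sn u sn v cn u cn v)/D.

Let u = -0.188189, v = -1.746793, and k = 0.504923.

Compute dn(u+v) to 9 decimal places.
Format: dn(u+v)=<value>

dn(u+v)=0.869760089

sn u = -0.1868040613120148, cn u = 0.9823971919123838, dn u = 0.9955417736714708
sn v = -0.9987314351589603, cn v = -0.05035395143703796, dn v = 0.8635387588261906
m = k² = 0.254947235929
D = 1 − m·sn²u·sn²v = 0.9911259805773201
dn(u+v) = (dn u·dn v − m·sn u·sn v·cn u·cn v)/D = 0.8620418213611962/0.9911259805773201 = 0.8697600892865973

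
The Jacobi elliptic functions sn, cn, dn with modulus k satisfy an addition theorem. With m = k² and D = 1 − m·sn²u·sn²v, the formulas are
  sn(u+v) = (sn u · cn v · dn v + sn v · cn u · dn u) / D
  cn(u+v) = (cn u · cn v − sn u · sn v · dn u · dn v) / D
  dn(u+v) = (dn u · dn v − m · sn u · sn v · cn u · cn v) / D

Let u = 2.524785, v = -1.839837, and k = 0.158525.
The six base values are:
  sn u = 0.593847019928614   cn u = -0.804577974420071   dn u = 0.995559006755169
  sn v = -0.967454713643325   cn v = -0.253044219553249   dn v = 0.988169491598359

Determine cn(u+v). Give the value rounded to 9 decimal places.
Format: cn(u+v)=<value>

cn(u+v)=0.775226131

m = k² = 0.025130175625
D = 1 − m·sn²u·sn²v = 0.99170519890343
cn(u+v) = (cn u·cn v − sn u·sn v·dn u·dn v)/D = 0.768795784320228/0.99170519890343 = 0.7752261308807473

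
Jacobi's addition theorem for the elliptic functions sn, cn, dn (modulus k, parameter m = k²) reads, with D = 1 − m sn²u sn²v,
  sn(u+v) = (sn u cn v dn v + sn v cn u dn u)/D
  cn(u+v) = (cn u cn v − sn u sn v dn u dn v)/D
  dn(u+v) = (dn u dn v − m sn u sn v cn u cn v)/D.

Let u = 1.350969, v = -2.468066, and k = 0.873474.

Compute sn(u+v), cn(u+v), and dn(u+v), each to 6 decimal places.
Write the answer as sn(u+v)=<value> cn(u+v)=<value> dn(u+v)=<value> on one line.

sn(u+v)=-0.830617 cn(u+v)=0.556845 dn(u+v)=0.688199

sn u = 0.9052645585027046, cn u = 0.4248483013016568, dn u = 0.6121714526478761
sn v = -0.9900013534926739, cn v = -0.1410578607617234, dn v = 0.5022190433998178
m = k² = 0.762956828676
D = 1 − m·sn²u·sn²v = 0.3871946094691241
sn(u+v) = (sn u·cn v·dn v + sn v·cn u·dn u)/D = -0.3216102548258509/0.3871946094691241 = -0.8306165606664959
cn(u+v) = (cn u·cn v − sn u·sn v·dn u·dn v)/D = 0.2156073041267359/0.3871946094691241 = 0.5568447980780294
dn(u+v) = (dn u·dn v − m·sn u·sn v·cn u·cn v)/D = 0.2664669452544864/0.3871946094691241 = 0.6881990057140378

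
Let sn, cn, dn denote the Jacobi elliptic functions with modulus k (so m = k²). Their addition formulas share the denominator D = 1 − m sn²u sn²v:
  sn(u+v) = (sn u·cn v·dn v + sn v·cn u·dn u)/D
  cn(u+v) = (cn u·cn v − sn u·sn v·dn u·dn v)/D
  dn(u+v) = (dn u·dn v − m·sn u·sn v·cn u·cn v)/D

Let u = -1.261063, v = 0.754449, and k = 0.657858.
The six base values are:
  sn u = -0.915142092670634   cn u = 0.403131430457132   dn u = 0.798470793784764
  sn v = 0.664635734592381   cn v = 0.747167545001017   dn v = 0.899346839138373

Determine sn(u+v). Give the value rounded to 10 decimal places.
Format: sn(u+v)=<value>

sn(u+v)=-0.4774446577

m = k² = 0.432777148164
D = 1 − m·sn²u·sn²v = 0.8398935754073032
sn(u+v) = (sn u·cn v·dn v + sn v·cn u·dn u)/D = -0.4010027006259699/0.8398935754073032 = -0.477444657713336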